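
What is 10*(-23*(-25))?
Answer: 5750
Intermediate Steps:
10*(-23*(-25)) = 10*(-1*(-575)) = 10*575 = 5750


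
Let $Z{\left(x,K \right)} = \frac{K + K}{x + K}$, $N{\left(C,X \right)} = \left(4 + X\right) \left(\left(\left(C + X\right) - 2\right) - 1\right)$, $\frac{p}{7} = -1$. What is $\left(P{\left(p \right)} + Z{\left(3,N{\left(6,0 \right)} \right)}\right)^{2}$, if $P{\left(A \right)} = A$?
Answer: $\frac{729}{25} \approx 29.16$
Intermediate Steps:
$p = -7$ ($p = 7 \left(-1\right) = -7$)
$N{\left(C,X \right)} = \left(4 + X\right) \left(-3 + C + X\right)$ ($N{\left(C,X \right)} = \left(4 + X\right) \left(\left(-2 + C + X\right) - 1\right) = \left(4 + X\right) \left(-3 + C + X\right)$)
$Z{\left(x,K \right)} = \frac{2 K}{K + x}$
$\left(P{\left(p \right)} + Z{\left(3,N{\left(6,0 \right)} \right)}\right)^{2} = \left(-7 + \frac{2 \left(-12 + 0 + 0^{2} + 4 \cdot 6 + 6 \cdot 0\right)}{\left(-12 + 0 + 0^{2} + 4 \cdot 6 + 6 \cdot 0\right) + 3}\right)^{2} = \left(-7 + \frac{2 \left(-12 + 0 + 0 + 24 + 0\right)}{\left(-12 + 0 + 0 + 24 + 0\right) + 3}\right)^{2} = \left(-7 + 2 \cdot 12 \frac{1}{12 + 3}\right)^{2} = \left(-7 + 2 \cdot 12 \cdot \frac{1}{15}\right)^{2} = \left(-7 + \frac{8}{5}\right)^{2} = \left(- \frac{27}{5}\right)^{2} = \frac{729}{25}$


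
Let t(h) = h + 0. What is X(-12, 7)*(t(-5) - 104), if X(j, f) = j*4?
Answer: 5232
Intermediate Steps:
X(j, f) = 4*j
t(h) = h
X(-12, 7)*(t(-5) - 104) = (4*(-12))*(-5 - 104) = -48*(-109) = 5232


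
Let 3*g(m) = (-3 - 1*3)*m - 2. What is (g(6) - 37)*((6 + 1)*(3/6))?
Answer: -1043/6 ≈ -173.83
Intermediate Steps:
g(m) = -2/3 - 2*m (g(m) = ((-3 - 1*3)*m - 2)/3 = ((-3 - 3)*m - 2)/3 = (-6*m - 2)/3 = (-2 - 6*m)/3 = -2/3 - 2*m)
(g(6) - 37)*((6 + 1)*(3/6)) = ((-2/3 - 2*6) - 37)*((6 + 1)*(3/6)) = ((-2/3 - 12) - 37)*(7*(3*(1/6))) = (-38/3 - 37)*(7*(1/2)) = -149/3*7/2 = -1043/6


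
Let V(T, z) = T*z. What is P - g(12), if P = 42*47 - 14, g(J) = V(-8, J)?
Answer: 2056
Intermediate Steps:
g(J) = -8*J
P = 1960 (P = 1974 - 14 = 1960)
P - g(12) = 1960 - (-8)*12 = 1960 - 1*(-96) = 1960 + 96 = 2056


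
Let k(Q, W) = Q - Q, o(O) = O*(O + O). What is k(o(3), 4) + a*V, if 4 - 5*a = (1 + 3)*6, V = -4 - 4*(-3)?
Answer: -32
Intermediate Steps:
V = 8 (V = -4 + 12 = 8)
o(O) = 2*O² (o(O) = O*(2*O) = 2*O²)
k(Q, W) = 0
a = -4 (a = ⅘ - (1 + 3)*6/5 = ⅘ - 4*6/5 = ⅘ - ⅕*24 = ⅘ - 24/5 = -4)
k(o(3), 4) + a*V = 0 - 4*8 = 0 - 32 = -32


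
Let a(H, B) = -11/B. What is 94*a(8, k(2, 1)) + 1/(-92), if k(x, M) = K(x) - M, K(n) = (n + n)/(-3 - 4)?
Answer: 60535/92 ≈ 657.99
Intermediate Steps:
K(n) = -2*n/7 (K(n) = (2*n)/(-7) = (2*n)*(-1/7) = -2*n/7)
k(x, M) = -M - 2*x/7 (k(x, M) = -2*x/7 - M = -M - 2*x/7)
94*a(8, k(2, 1)) + 1/(-92) = 94*(-11/(-1*1 - 2/7*2)) + 1/(-92) = 94*(-11/(-1 - 4/7)) - 1/92 = 94*(-11/(-11/7)) - 1/92 = 94*(-11*(-7/11)) - 1/92 = 94*7 - 1/92 = 658 - 1/92 = 60535/92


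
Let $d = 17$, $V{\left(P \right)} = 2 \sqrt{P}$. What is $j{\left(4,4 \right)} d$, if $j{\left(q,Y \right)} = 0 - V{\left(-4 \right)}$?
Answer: $- 68 i \approx - 68.0 i$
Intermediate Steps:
$j{\left(q,Y \right)} = - 4 i$ ($j{\left(q,Y \right)} = 0 - 2 \sqrt{-4} = 0 - 2 \cdot 2 i = 0 - 4 i = - 4 i$)
$j{\left(4,4 \right)} d = - 4 i 17 = - 68 i$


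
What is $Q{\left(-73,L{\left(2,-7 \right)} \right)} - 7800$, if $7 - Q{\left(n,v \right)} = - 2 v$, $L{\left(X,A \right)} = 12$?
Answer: $-7769$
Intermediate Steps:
$Q{\left(n,v \right)} = 7 + 2 v$ ($Q{\left(n,v \right)} = 7 - - 2 v = 7 + 2 v$)
$Q{\left(-73,L{\left(2,-7 \right)} \right)} - 7800 = \left(7 + 2 \cdot 12\right) - 7800 = \left(7 + 24\right) - 7800 = 31 - 7800 = -7769$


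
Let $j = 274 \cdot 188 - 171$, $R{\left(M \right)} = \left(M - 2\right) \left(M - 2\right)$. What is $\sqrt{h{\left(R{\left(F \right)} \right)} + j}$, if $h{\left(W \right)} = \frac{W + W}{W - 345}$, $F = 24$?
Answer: $\frac{\sqrt{992094013}}{139} \approx 226.6$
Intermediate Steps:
$R{\left(M \right)} = \left(-2 + M\right)^{2}$ ($R{\left(M \right)} = \left(-2 + M\right) \left(-2 + M\right) = \left(-2 + M\right)^{2}$)
$h{\left(W \right)} = \frac{2 W}{-345 + W}$
$j = 51341$ ($j = 51512 - 171 = 51341$)
$\sqrt{h{\left(R{\left(F \right)} \right)} + j} = \sqrt{\frac{2 \left(-2 + 24\right)^{2}}{-345 + \left(-2 + 24\right)^{2}} + 51341} = \sqrt{\frac{2 \cdot 22^{2}}{-345 + 22^{2}} + 51341} = \sqrt{2 \cdot 484 \frac{1}{-345 + 484} + 51341} = \sqrt{2 \cdot 484 \cdot \frac{1}{139} + 51341} = \sqrt{\frac{968}{139} + 51341} = \sqrt{\frac{7137367}{139}} = \frac{\sqrt{992094013}}{139}$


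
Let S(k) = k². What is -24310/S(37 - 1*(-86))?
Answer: -24310/15129 ≈ -1.6068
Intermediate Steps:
-24310/S(37 - 1*(-86)) = -24310/(37 - 1*(-86))² = -24310/(37 + 86)² = -24310/(123²) = -24310/15129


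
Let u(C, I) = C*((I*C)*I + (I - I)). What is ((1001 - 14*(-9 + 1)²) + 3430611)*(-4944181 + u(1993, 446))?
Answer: 2710605811626057348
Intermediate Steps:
u(C, I) = C²*I² (u(C, I) = C*((C*I)*I + 0) = C*(C*I² + 0) = C*(C*I²) = C²*I²)
((1001 - 14*(-9 + 1)²) + 3430611)*(-4944181 + u(1993, 446)) = ((1001 - 14*(-9 + 1)²) + 3430611)*(-4944181 + 1993²*446²) = ((1001 - 14*(-8)²) + 3430611)*(-4944181 + 3972049*198916) = ((1001 - 14*64) + 3430611)*(-4944181 + 790104098884) = ((1001 - 896) + 3430611)*790099154703 = (105 + 3430611)*790099154703 = 3430716*790099154703 = 2710605811626057348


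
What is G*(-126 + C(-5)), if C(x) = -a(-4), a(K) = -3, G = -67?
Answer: 8241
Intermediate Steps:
C(x) = 3 (C(x) = -1*(-3) = 3)
G*(-126 + C(-5)) = -67*(-126 + 3) = -67*(-123) = 8241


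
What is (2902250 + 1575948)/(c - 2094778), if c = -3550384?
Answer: -72229/91051 ≈ -0.79328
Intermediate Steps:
(2902250 + 1575948)/(c - 2094778) = (2902250 + 1575948)/(-3550384 - 2094778) = 4478198/(-5645162) = 4478198*(-1/5645162) = -72229/91051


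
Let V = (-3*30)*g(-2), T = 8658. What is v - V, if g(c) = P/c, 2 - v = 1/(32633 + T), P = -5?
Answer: 9373056/41291 ≈ 227.00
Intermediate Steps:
v = 82581/41291 (v = 2 - 1/(32633 + 8658) = 2 - 1/41291 = 82581/41291 ≈ 2.0000)
g(c) = -5/c
V = -225 (V = (-3*30)*(-5/(-2)) = -(-450)*(-1)/2 = -90*5/2 = -225)
v - V = 82581/41291 - 1*(-225) = 82581/41291 + 225 = 9373056/41291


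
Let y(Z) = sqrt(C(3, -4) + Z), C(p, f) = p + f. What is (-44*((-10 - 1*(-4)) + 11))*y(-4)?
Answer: -220*I*sqrt(5) ≈ -491.94*I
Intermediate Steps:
C(p, f) = f + p
y(Z) = sqrt(-1 + Z) (y(Z) = sqrt((-4 + 3) + Z) = sqrt(-1 + Z))
(-44*((-10 - 1*(-4)) + 11))*y(-4) = (-44*((-10 - 1*(-4)) + 11))*sqrt(-1 - 4) = (-44*((-10 + 4) + 11))*sqrt(-5) = (-44*(-6 + 11))*(I*sqrt(5)) = (-44*5)*(I*sqrt(5)) = -220*I*sqrt(5)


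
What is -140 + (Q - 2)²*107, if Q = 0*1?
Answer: 288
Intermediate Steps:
Q = 0
-140 + (Q - 2)²*107 = -140 + (0 - 2)²*107 = -140 + (-2)²*107 = -140 + 4*107 = -140 + 428 = 288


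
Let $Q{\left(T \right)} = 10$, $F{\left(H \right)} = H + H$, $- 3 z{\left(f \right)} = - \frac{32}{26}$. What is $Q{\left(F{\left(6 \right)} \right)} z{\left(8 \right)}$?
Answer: $\frac{160}{39} \approx 4.1026$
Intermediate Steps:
$z{\left(f \right)} = \frac{16}{39}$ ($z{\left(f \right)} = - \frac{\left(-32\right) \frac{1}{26}}{3} = \left(- \frac{1}{3}\right) \left(- \frac{16}{13}\right) = \frac{16}{39}$)
$F{\left(H \right)} = 2 H$
$Q{\left(F{\left(6 \right)} \right)} z{\left(8 \right)} = 10 \cdot \frac{16}{39} = \frac{160}{39}$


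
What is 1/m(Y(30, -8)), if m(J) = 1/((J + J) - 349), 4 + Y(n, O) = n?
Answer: -297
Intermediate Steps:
Y(n, O) = -4 + n
m(J) = 1/(-349 + 2*J) (m(J) = 1/(2*J - 349) = 1/(-349 + 2*J))
1/m(Y(30, -8)) = 1/(1/(-349 + 2*(-4 + 30))) = 1/(1/(-349 + 2*26)) = 1/(1/(-349 + 52)) = 1/(1/(-297)) = 1/(-1/297) = -297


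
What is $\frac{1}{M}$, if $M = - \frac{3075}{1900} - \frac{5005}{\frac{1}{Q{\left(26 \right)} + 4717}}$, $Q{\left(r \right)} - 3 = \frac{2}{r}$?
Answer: $- \frac{76}{1795422983} \approx -4.233 \cdot 10^{-8}$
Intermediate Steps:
$Q{\left(r \right)} = 3 + \frac{2}{r}$
$M = - \frac{1795422983}{76}$ ($M = - \frac{3075}{1900} - \frac{5005}{\frac{1}{\left(3 + \frac{2}{26}\right) + 4717}} = \left(-3075\right) \frac{1}{1900} - \frac{5005}{\frac{1}{\left(3 + 2 \cdot \frac{1}{26}\right) + 4717}} = - \frac{123}{76} - \frac{5005}{\frac{1}{\left(3 + \frac{1}{13}\right) + 4717}} = - \frac{123}{76} - \frac{5005}{\frac{1}{\frac{40}{13} + 4717}} = - \frac{123}{76} - \frac{5005}{\frac{1}{\frac{61361}{13}}} = - \frac{123}{76} - \frac{5005}{\frac{13}{61361}} = - \frac{123}{76} - 23623985 = - \frac{1795422983}{76} \approx -2.3624 \cdot 10^{7}$)
$\frac{1}{M} = \frac{1}{- \frac{1795422983}{76}} = - \frac{76}{1795422983}$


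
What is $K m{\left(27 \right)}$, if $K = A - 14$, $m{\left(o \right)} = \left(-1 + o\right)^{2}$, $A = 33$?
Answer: $12844$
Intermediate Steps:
$K = 19$ ($K = 33 - 14 = 19$)
$K m{\left(27 \right)} = 19 \left(-1 + 27\right)^{2} = 19 \cdot 26^{2} = 19 \cdot 676 = 12844$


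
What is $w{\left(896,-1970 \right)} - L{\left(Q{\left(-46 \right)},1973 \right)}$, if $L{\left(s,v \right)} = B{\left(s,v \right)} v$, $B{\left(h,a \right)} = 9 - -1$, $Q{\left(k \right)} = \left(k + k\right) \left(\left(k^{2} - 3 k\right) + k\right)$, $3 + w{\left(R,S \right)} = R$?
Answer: $-18837$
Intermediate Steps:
$w{\left(R,S \right)} = -3 + R$
$Q{\left(k \right)} = 2 k \left(k^{2} - 2 k\right)$
$B{\left(h,a \right)} = 10$ ($B{\left(h,a \right)} = 9 + 1 = 10$)
$L{\left(s,v \right)} = 10 v$
$w{\left(896,-1970 \right)} - L{\left(Q{\left(-46 \right)},1973 \right)} = \left(-3 + 896\right) - 10 \cdot 1973 = 893 - 19730 = -18837$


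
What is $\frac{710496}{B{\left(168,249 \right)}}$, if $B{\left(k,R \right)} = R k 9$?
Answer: $\frac{9868}{5229} \approx 1.8872$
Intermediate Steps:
$B{\left(k,R \right)} = 9 R k$
$\frac{710496}{B{\left(168,249 \right)}} = \frac{710496}{9 \cdot 249 \cdot 168} = \frac{710496}{376488} = 710496 \cdot \frac{1}{376488} = \frac{9868}{5229}$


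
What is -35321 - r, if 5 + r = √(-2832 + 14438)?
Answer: -35316 - √11606 ≈ -35424.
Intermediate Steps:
r = -5 + √11606 (r = -5 + √(-2832 + 14438) = -5 + √11606 ≈ 102.73)
-35321 - r = -35321 - (-5 + √11606) = -35321 + (5 - √11606) = -35316 - √11606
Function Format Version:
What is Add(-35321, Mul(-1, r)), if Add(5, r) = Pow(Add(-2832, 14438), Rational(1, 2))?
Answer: Add(-35316, Mul(-1, Pow(11606, Rational(1, 2)))) ≈ -35424.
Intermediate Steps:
r = Add(-5, Pow(11606, Rational(1, 2))) (r = Add(-5, Pow(Add(-2832, 14438), Rational(1, 2))) = Add(-5, Pow(11606, Rational(1, 2))) ≈ 102.73)
Add(-35321, Mul(-1, r)) = Add(-35321, Mul(-1, Add(-5, Pow(11606, Rational(1, 2))))) = Add(-35321, Add(5, Mul(-1, Pow(11606, Rational(1, 2))))) = Add(-35316, Mul(-1, Pow(11606, Rational(1, 2))))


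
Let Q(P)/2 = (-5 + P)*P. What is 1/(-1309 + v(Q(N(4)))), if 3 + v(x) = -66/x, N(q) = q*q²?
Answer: -3776/4954145 ≈ -0.00076219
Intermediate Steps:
N(q) = q³
Q(P) = 2*P*(-5 + P) (Q(P) = 2*((-5 + P)*P) = 2*(P*(-5 + P)) = 2*P*(-5 + P))
v(x) = -3 - 66/x
1/(-1309 + v(Q(N(4)))) = 1/(-1309 + (-3 - 66*1/(128*(-5 + 4³)))) = 1/(-1309 + (-3 - 66*1/(128*(-5 + 64)))) = 1/(-1309 + (-3 - 66/(2*64*59))) = 1/(-1309 + (-3 - 66/7552)) = 1/(-1309 + (-3 - 66*1/7552)) = 1/(-1309 + (-3 - 33/3776)) = 1/(-1309 - 11361/3776) = 1/(-4954145/3776) = -3776/4954145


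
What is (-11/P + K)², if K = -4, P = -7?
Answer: 289/49 ≈ 5.8980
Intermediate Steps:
(-11/P + K)² = (-11/(-7) - 4)² = (-11*(-⅐) - 4)² = (11/7 - 4)² = (-17/7)² = 289/49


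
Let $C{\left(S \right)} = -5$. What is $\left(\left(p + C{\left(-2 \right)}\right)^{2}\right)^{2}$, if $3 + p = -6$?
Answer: $38416$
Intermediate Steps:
$p = -9$ ($p = -3 - 6 = -9$)
$\left(\left(p + C{\left(-2 \right)}\right)^{2}\right)^{2} = \left(\left(-9 - 5\right)^{2}\right)^{2} = \left(\left(-14\right)^{2}\right)^{2} = 196^{2} = 38416$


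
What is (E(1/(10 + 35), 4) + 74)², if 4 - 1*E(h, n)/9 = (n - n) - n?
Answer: 21316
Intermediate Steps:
E(h, n) = 36 + 9*n (E(h, n) = 36 - 9*((n - n) - n) = 36 - 9*(0 - n) = 36 - (-9)*n = 36 + 9*n)
(E(1/(10 + 35), 4) + 74)² = ((36 + 9*4) + 74)² = ((36 + 36) + 74)² = (72 + 74)² = 146² = 21316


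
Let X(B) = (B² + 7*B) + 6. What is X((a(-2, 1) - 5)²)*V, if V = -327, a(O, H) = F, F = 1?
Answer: -122298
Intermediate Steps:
a(O, H) = 1
X(B) = 6 + B² + 7*B
X((a(-2, 1) - 5)²)*V = (6 + ((1 - 5)²)² + 7*(1 - 5)²)*(-327) = (6 + ((-4)²)² + 7*(-4)²)*(-327) = (6 + 16² + 7*16)*(-327) = (6 + 256 + 112)*(-327) = 374*(-327) = -122298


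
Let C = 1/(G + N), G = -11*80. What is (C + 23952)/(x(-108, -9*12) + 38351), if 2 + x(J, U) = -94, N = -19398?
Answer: 97139731/155146978 ≈ 0.62611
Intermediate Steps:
G = -880
x(J, U) = -96 (x(J, U) = -2 - 94 = -96)
C = -1/20278 (C = 1/(-880 - 19398) = 1/(-20278) = -1/20278 ≈ -4.9315e-5)
(C + 23952)/(x(-108, -9*12) + 38351) = (-1/20278 + 23952)/(-96 + 38351) = (485698655/20278)/38255 = (485698655/20278)*(1/38255) = 97139731/155146978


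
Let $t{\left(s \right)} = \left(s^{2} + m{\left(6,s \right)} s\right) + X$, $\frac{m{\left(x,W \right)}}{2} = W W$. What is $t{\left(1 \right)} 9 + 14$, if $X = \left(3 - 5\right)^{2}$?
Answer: $77$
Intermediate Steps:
$m{\left(x,W \right)} = 2 W^{2}$ ($m{\left(x,W \right)} = 2 W W = 2 W^{2}$)
$X = 4$ ($X = \left(-2\right)^{2} = 4$)
$t{\left(s \right)} = 4 + s^{2} + 2 s^{3}$ ($t{\left(s \right)} = \left(s^{2} + 2 s^{2} s\right) + 4 = \left(s^{2} + 2 s^{3}\right) + 4 = 4 + s^{2} + 2 s^{3}$)
$t{\left(1 \right)} 9 + 14 = \left(4 + 1^{2} + 2 \cdot 1^{3}\right) 9 + 14 = \left(4 + 1 + 2 \cdot 1\right) 9 + 14 = \left(4 + 1 + 2\right) 9 + 14 = 7 \cdot 9 + 14 = 63 + 14 = 77$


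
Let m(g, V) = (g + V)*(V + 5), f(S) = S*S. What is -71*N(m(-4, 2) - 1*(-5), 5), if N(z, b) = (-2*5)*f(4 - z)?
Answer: 119990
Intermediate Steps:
f(S) = S²
m(g, V) = (5 + V)*(V + g) (m(g, V) = (V + g)*(5 + V) = (5 + V)*(V + g))
N(z, b) = -10*(4 - z)² (N(z, b) = (-2*5)*(4 - z)² = -10*(4 - z)²)
-71*N(m(-4, 2) - 1*(-5), 5) = -(-710)*(-4 + ((2² + 5*2 + 5*(-4) + 2*(-4)) - 1*(-5)))² = -(-710)*(-4 + ((4 + 10 - 20 - 8) + 5))² = -(-710)*(-4 + (-14 + 5))² = -(-710)*(-4 - 9)² = -(-710)*(-13)² = -(-710)*169 = -71*(-1690) = 119990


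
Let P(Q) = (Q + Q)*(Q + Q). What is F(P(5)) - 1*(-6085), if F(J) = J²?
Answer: 16085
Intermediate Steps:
P(Q) = 4*Q² (P(Q) = (2*Q)*(2*Q) = 4*Q²)
F(P(5)) - 1*(-6085) = (4*5²)² - 1*(-6085) = (4*25)² + 6085 = 100² + 6085 = 10000 + 6085 = 16085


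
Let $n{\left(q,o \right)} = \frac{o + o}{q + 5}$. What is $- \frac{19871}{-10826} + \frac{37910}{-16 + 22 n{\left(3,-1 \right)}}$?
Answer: $- \frac{819972867}{465518} \approx -1761.4$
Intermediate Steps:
$n{\left(q,o \right)} = \frac{2 o}{5 + q}$
$- \frac{19871}{-10826} + \frac{37910}{-16 + 22 n{\left(3,-1 \right)}} = - \frac{19871}{-10826} + \frac{37910}{-16 + 22 \cdot 2 \left(-1\right) \frac{1}{5 + 3}} = \left(-19871\right) \left(- \frac{1}{10826}\right) + \frac{37910}{-16 + 22 \cdot 2 \left(-1\right) \frac{1}{8}} = \frac{19871}{10826} + \frac{37910}{-16 + 22 \cdot 2 \left(-1\right) \frac{1}{8}} = \frac{19871}{10826} + \frac{37910}{-16 + 22 \left(- \frac{1}{4}\right)} = \frac{19871}{10826} + \frac{37910}{-16 - \frac{11}{2}} = \frac{19871}{10826} + \frac{37910}{- \frac{43}{2}} = \frac{19871}{10826} + 37910 \left(- \frac{2}{43}\right) = \frac{19871}{10826} - \frac{75820}{43} = - \frac{819972867}{465518}$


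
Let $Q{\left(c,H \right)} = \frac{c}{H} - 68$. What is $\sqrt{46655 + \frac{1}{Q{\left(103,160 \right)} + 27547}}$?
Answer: $\frac{5 \sqrt{4008462616328911}}{1465581} \approx 216.0$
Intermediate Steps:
$Q{\left(c,H \right)} = -68 + \frac{c}{H}$ ($Q{\left(c,H \right)} = \frac{c}{H} - 68 = -68 + \frac{c}{H}$)
$\sqrt{46655 + \frac{1}{Q{\left(103,160 \right)} + 27547}} = \sqrt{46655 + \frac{1}{\left(-68 + \frac{103}{160}\right) + 27547}} = \sqrt{46655 + \frac{1}{- \frac{10777}{160} + 27547}} = \sqrt{46655 + \frac{1}{\frac{4396743}{160}}} = \sqrt{46655 + \frac{160}{4396743}} = \sqrt{\frac{205130044825}{4396743}} = \frac{5 \sqrt{4008462616328911}}{1465581}$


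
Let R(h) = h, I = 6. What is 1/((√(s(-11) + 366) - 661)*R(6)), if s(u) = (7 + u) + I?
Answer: -661/2619318 - 2*√23/1309659 ≈ -0.00025968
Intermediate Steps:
s(u) = 13 + u (s(u) = (7 + u) + 6 = 13 + u)
1/((√(s(-11) + 366) - 661)*R(6)) = 1/(√((13 - 11) + 366) - 661*6) = (⅙)/(√(2 + 366) - 661) = (⅙)/(√368 - 661) = (⅙)/(4*√23 - 661) = (⅙)/(-661 + 4*√23) = 1/(6*(-661 + 4*√23))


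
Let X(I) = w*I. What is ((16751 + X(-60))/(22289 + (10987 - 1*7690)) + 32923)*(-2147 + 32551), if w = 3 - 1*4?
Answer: 1164175640198/1163 ≈ 1.0010e+9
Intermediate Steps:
w = -1 (w = 3 - 4 = -1)
X(I) = -I
((16751 + X(-60))/(22289 + (10987 - 1*7690)) + 32923)*(-2147 + 32551) = ((16751 - 1*(-60))/(22289 + (10987 - 1*7690)) + 32923)*(-2147 + 32551) = ((16751 + 60)/(22289 + (10987 - 7690)) + 32923)*30404 = (16811/(22289 + 3297) + 32923)*30404 = (16811/25586 + 32923)*30404 = (842384689/25586)*30404 = 1164175640198/1163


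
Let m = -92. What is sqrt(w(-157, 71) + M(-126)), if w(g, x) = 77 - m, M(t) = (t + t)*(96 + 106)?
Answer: I*sqrt(50735) ≈ 225.24*I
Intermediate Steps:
M(t) = 404*t (M(t) = (2*t)*202 = 404*t)
w(g, x) = 169 (w(g, x) = 77 - 1*(-92) = 77 + 92 = 169)
sqrt(w(-157, 71) + M(-126)) = sqrt(169 + 404*(-126)) = sqrt(169 - 50904) = sqrt(-50735) = I*sqrt(50735)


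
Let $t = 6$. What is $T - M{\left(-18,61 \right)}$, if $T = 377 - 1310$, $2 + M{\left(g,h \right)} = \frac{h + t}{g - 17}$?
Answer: $- \frac{32518}{35} \approx -929.09$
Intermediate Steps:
$M{\left(g,h \right)} = -2 + \frac{6 + h}{-17 + g}$ ($M{\left(g,h \right)} = -2 + \frac{h + 6}{g - 17} = -2 + \frac{6 + h}{-17 + g}$)
$T = -933$
$T - M{\left(-18,61 \right)} = -933 - \frac{40 + 61 - -36}{-17 - 18} = -933 - \frac{40 + 61 + 36}{-35} = -933 - \left(- \frac{1}{35}\right) 137 = -933 - - \frac{137}{35} = -933 + \frac{137}{35} = - \frac{32518}{35}$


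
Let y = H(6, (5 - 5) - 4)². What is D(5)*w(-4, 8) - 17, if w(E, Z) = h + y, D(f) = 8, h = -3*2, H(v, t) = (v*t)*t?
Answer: 73663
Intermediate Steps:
H(v, t) = v*t² (H(v, t) = (t*v)*t = v*t²)
y = 9216 (y = (6*((5 - 5) - 4)²)² = (6*(0 - 4)²)² = (6*(-4)²)² = (6*16)² = 96² = 9216)
h = -6
w(E, Z) = 9210 (w(E, Z) = -6 + 9216 = 9210)
D(5)*w(-4, 8) - 17 = 8*9210 - 17 = 73680 - 17 = 73663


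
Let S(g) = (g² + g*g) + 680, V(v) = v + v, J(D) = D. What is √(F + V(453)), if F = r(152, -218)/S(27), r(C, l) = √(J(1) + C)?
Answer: √(4141365864 + 6414*√17)/2138 ≈ 30.100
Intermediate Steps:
V(v) = 2*v
S(g) = 680 + 2*g² (S(g) = (g² + g²) + 680 = 2*g² + 680 = 680 + 2*g²)
r(C, l) = √(1 + C)
F = 3*√17/2138 (F = √(1 + 152)/(680 + 2*27²) = √153/(680 + 2*729) = (3*√17)/(680 + 1458) = (3*√17)/2138 = (3*√17)*(1/2138) = 3*√17/2138 ≈ 0.0057855)
√(F + V(453)) = √(3*√17/2138 + 2*453) = √(3*√17/2138 + 906) = √(906 + 3*√17/2138)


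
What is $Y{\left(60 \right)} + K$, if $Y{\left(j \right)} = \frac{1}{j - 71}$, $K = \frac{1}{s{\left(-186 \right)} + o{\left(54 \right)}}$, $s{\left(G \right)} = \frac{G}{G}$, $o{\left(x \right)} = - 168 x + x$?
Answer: $- \frac{9028}{99187} \approx -0.09102$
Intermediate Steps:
$o{\left(x \right)} = - 167 x$
$s{\left(G \right)} = 1$
$K = - \frac{1}{9017}$ ($K = \frac{1}{1 - 9018} = \frac{1}{-9017} = - \frac{1}{9017} \approx -0.0001109$)
$Y{\left(j \right)} = \frac{1}{-71 + j}$
$Y{\left(60 \right)} + K = \frac{1}{-71 + 60} - \frac{1}{9017} = \frac{1}{-11} - \frac{1}{9017} = - \frac{1}{11} - \frac{1}{9017} = - \frac{9028}{99187}$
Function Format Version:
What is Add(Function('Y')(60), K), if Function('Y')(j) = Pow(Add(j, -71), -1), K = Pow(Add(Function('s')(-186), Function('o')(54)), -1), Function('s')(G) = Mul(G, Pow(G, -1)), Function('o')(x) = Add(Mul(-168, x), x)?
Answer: Rational(-9028, 99187) ≈ -0.091020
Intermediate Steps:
Function('o')(x) = Mul(-167, x)
Function('s')(G) = 1
K = Rational(-1, 9017) (K = Pow(Add(1, Mul(-167, 54)), -1) = Pow(Add(1, -9018), -1) = Pow(-9017, -1) = Rational(-1, 9017) ≈ -0.00011090)
Function('Y')(j) = Pow(Add(-71, j), -1)
Add(Function('Y')(60), K) = Add(Pow(Add(-71, 60), -1), Rational(-1, 9017)) = Add(Pow(-11, -1), Rational(-1, 9017)) = Add(Rational(-1, 11), Rational(-1, 9017)) = Rational(-9028, 99187)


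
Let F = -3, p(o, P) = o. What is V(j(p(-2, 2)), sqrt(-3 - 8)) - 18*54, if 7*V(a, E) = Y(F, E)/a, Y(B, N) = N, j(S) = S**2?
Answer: -972 + I*sqrt(11)/28 ≈ -972.0 + 0.11845*I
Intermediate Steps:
V(a, E) = E/(7*a) (V(a, E) = (E/a)/7 = E/(7*a))
V(j(p(-2, 2)), sqrt(-3 - 8)) - 18*54 = sqrt(-3 - 8)/(7*((-2)**2)) - 18*54 = (1/7)*sqrt(-11)/4 - 972 = (1/7)*(I*sqrt(11))*(1/4) - 972 = I*sqrt(11)/28 - 972 = -972 + I*sqrt(11)/28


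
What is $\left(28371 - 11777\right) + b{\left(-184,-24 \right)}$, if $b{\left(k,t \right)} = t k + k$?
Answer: $20826$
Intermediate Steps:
$b{\left(k,t \right)} = k + k t$ ($b{\left(k,t \right)} = k t + k = k + k t$)
$\left(28371 - 11777\right) + b{\left(-184,-24 \right)} = \left(28371 - 11777\right) - 184 \left(1 - 24\right) = 16594 - -4232 = 16594 + 4232 = 20826$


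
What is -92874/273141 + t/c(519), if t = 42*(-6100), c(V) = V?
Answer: -7780769534/15751131 ≈ -493.98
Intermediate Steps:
t = -256200
-92874/273141 + t/c(519) = -92874/273141 - 256200/519 = -92874*1/273141 - 256200*1/519 = -30958/91047 - 85400/173 = -7780769534/15751131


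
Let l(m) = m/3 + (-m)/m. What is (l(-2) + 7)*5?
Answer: 80/3 ≈ 26.667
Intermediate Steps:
l(m) = -1 + m/3 (l(m) = m*(⅓) - 1 = m/3 - 1 = -1 + m/3)
(l(-2) + 7)*5 = ((-1 + (⅓)*(-2)) + 7)*5 = ((-1 - ⅔) + 7)*5 = (-5/3 + 7)*5 = (16/3)*5 = 80/3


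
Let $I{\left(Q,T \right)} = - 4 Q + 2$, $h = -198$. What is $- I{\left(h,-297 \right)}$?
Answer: $-794$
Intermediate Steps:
$I{\left(Q,T \right)} = 2 - 4 Q$
$- I{\left(h,-297 \right)} = - (2 - -792) = - (2 + 792) = \left(-1\right) 794 = -794$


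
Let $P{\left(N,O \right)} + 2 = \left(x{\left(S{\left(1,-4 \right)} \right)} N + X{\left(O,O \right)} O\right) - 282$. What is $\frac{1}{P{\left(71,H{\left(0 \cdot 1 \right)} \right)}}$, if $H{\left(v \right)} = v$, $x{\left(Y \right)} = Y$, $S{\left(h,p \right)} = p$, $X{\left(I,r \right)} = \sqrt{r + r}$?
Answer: $- \frac{1}{568} \approx -0.0017606$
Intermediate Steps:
$X{\left(I,r \right)} = \sqrt{2} \sqrt{r}$ ($X{\left(I,r \right)} = \sqrt{2 r} = \sqrt{2} \sqrt{r}$)
$P{\left(N,O \right)} = -284 - 4 N + \sqrt{2} O^{\frac{3}{2}}$ ($P{\left(N,O \right)} = -2 - \left(282 + 4 N - \sqrt{2} \sqrt{O} O\right) = -2 - \left(282 + 4 N - \sqrt{2} O^{\frac{3}{2}}\right) = -284 - 4 N + \sqrt{2} O^{\frac{3}{2}}$)
$\frac{1}{P{\left(71,H{\left(0 \cdot 1 \right)} \right)}} = \frac{1}{-284 - 284 + \sqrt{2} \left(0 \cdot 1\right)^{\frac{3}{2}}} = \frac{1}{-284 - 284 + \sqrt{2} \cdot 0^{\frac{3}{2}}} = \frac{1}{-284 - 284 + \sqrt{2} \cdot 0} = \frac{1}{-284 - 284 + 0} = \frac{1}{-568} = - \frac{1}{568}$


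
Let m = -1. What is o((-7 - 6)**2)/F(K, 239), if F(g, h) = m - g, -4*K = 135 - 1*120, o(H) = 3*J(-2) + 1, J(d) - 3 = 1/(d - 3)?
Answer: 188/55 ≈ 3.4182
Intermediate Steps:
J(d) = 3 + 1/(-3 + d) (J(d) = 3 + 1/(d - 3) = 3 + 1/(-3 + d))
o(H) = 47/5 (o(H) = 3*((-8 + 3*(-2))/(-3 - 2)) + 1 = 3*((-8 - 6)/(-5)) + 1 = 3*(-1/5*(-14)) + 1 = 3*(14/5) + 1 = 42/5 + 1 = 47/5)
K = -15/4 (K = -(135 - 1*120)/4 = -(135 - 120)/4 = -1/4*15 = -15/4 ≈ -3.7500)
F(g, h) = -1 - g
o((-7 - 6)**2)/F(K, 239) = 47/(5*(-1 - 1*(-15/4))) = 47/(5*(-1 + 15/4)) = 47/(5*(11/4)) = (47/5)*(4/11) = 188/55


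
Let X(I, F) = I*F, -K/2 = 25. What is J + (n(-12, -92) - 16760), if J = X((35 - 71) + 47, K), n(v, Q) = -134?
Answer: -17444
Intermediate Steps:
K = -50 (K = -2*25 = -50)
X(I, F) = F*I
J = -550 (J = -50*((35 - 71) + 47) = -50*(-36 + 47) = -50*11 = -550)
J + (n(-12, -92) - 16760) = -550 + (-134 - 16760) = -550 - 16894 = -17444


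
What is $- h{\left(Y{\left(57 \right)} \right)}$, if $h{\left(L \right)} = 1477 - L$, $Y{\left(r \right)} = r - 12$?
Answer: $-1432$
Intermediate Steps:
$Y{\left(r \right)} = -12 + r$
$- h{\left(Y{\left(57 \right)} \right)} = - (1477 - \left(-12 + 57\right)) = - (1477 - 45) = \left(-1\right) 1432 = -1432$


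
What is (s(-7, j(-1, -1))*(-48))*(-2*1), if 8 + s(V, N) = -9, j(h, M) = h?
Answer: -1632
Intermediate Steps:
s(V, N) = -17 (s(V, N) = -8 - 9 = -17)
(s(-7, j(-1, -1))*(-48))*(-2*1) = (-17*(-48))*(-2*1) = 816*(-2) = -1632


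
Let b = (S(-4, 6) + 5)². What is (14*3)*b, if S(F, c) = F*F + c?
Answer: 30618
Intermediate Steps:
S(F, c) = c + F² (S(F, c) = F² + c = c + F²)
b = 729 (b = ((6 + (-4)²) + 5)² = ((6 + 16) + 5)² = (22 + 5)² = 27² = 729)
(14*3)*b = (14*3)*729 = 42*729 = 30618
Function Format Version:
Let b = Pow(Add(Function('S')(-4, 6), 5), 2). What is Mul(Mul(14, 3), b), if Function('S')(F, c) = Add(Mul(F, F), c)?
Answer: 30618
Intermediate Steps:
Function('S')(F, c) = Add(c, Pow(F, 2)) (Function('S')(F, c) = Add(Pow(F, 2), c) = Add(c, Pow(F, 2)))
b = 729 (b = Pow(Add(Add(6, Pow(-4, 2)), 5), 2) = Pow(Add(Add(6, 16), 5), 2) = Pow(Add(22, 5), 2) = Pow(27, 2) = 729)
Mul(Mul(14, 3), b) = Mul(Mul(14, 3), 729) = Mul(42, 729) = 30618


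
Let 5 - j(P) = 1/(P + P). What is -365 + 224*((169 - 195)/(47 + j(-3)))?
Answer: -149189/313 ≈ -476.64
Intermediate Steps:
j(P) = 5 - 1/(2*P) (j(P) = 5 - 1/(P + P) = 5 - 1/(2*P))
-365 + 224*((169 - 195)/(47 + j(-3))) = -365 + 224*((169 - 195)/(47 + (5 - ½/(-3)))) = -365 + 224*(-26/(47 + (5 - ½*(-⅓)))) = -365 + 224*(-26/(47 + (5 + ⅙))) = -365 + 224*(-26/(47 + 31/6)) = -365 + 224*(-26/313/6) = -365 + 224*(-26*6/313) = -365 + 224*(-156/313) = -365 - 34944/313 = -149189/313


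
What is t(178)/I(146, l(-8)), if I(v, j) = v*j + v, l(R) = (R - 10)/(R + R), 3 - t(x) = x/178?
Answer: 8/1241 ≈ 0.0064464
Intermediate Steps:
t(x) = 3 - x/178
l(R) = (-10 + R)/(2*R) (l(R) = (-10 + R)/((2*R)) = (-10 + R)*(1/(2*R)) = (-10 + R)/(2*R))
I(v, j) = v + j*v (I(v, j) = j*v + v = v + j*v)
t(178)/I(146, l(-8)) = (3 - 1/178*178)/((146*(1 + (½)*(-10 - 8)/(-8)))) = (3 - 1)/((146*(1 + (½)*(-⅛)*(-18)))) = 2/((146*(1 + 9/8))) = 2/((146*(17/8))) = 2/(1241/4) = 2*(4/1241) = 8/1241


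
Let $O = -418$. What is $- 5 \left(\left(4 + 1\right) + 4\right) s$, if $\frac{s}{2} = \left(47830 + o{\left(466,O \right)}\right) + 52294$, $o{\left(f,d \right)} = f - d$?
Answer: $-9090720$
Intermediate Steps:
$s = 202016$ ($s = 2 \left(\left(47830 + \left(466 - -418\right)\right) + 52294\right) = 2 \left(\left(47830 + \left(466 + 418\right)\right) + 52294\right) = 2 \left(\left(47830 + 884\right) + 52294\right) = 2 \left(48714 + 52294\right) = 2 \cdot 101008 = 202016$)
$- 5 \left(\left(4 + 1\right) + 4\right) s = - 5 \left(\left(4 + 1\right) + 4\right) 202016 = - 5 \left(5 + 4\right) 202016 = \left(-5\right) 9 \cdot 202016 = \left(-45\right) 202016 = -9090720$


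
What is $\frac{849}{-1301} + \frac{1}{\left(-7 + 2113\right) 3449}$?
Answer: $- \frac{6166790005}{9449935794} \approx -0.65257$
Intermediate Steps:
$\frac{849}{-1301} + \frac{1}{\left(-7 + 2113\right) 3449} = 849 \left(- \frac{1}{1301}\right) + \frac{1}{2106} \cdot \frac{1}{3449} = - \frac{849}{1301} + \frac{1}{2106} \cdot \frac{1}{3449} = - \frac{849}{1301} + \frac{1}{7263594} = - \frac{6166790005}{9449935794}$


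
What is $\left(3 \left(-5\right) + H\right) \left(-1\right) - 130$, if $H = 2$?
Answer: $-117$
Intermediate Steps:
$\left(3 \left(-5\right) + H\right) \left(-1\right) - 130 = \left(3 \left(-5\right) + 2\right) \left(-1\right) - 130 = \left(-15 + 2\right) \left(-1\right) - 130 = \left(-13\right) \left(-1\right) - 130 = 13 - 130 = -117$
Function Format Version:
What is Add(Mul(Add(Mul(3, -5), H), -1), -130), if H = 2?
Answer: -117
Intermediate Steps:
Add(Mul(Add(Mul(3, -5), H), -1), -130) = Add(Mul(Add(Mul(3, -5), 2), -1), -130) = Add(Mul(Add(-15, 2), -1), -130) = Add(Mul(-13, -1), -130) = Add(13, -130) = -117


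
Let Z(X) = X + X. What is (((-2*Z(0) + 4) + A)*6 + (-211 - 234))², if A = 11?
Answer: 126025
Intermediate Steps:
Z(X) = 2*X
(((-2*Z(0) + 4) + A)*6 + (-211 - 234))² = (((-4*0 + 4) + 11)*6 + (-211 - 234))² = (((-2*0 + 4) + 11)*6 - 445)² = (((0 + 4) + 11)*6 - 445)² = ((4 + 11)*6 - 445)² = (15*6 - 445)² = (90 - 445)² = (-355)² = 126025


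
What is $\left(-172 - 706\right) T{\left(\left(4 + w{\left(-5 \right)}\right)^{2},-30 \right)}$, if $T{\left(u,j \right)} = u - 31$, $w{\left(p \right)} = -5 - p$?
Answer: $13170$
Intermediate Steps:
$T{\left(u,j \right)} = -31 + u$
$\left(-172 - 706\right) T{\left(\left(4 + w{\left(-5 \right)}\right)^{2},-30 \right)} = \left(-172 - 706\right) \left(-31 + \left(4 - 0\right)^{2}\right) = - 878 \left(-31 + \left(4 + \left(-5 + 5\right)\right)^{2}\right) = - 878 \left(-31 + \left(4 + 0\right)^{2}\right) = - 878 \left(-31 + 4^{2}\right) = - 878 \left(-31 + 16\right) = \left(-878\right) \left(-15\right) = 13170$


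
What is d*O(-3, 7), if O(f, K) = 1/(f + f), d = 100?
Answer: -50/3 ≈ -16.667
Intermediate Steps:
O(f, K) = 1/(2*f)
d*O(-3, 7) = 100*((1/2)/(-3)) = 100*((1/2)*(-1/3)) = 100*(-1/6) = -50/3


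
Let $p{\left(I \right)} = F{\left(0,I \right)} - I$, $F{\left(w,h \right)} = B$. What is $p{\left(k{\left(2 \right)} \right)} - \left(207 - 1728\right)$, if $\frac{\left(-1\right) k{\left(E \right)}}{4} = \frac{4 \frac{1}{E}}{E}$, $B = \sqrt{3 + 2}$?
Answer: $1525 + \sqrt{5} \approx 1527.2$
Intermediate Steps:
$B = \sqrt{5} \approx 2.2361$
$F{\left(w,h \right)} = \sqrt{5}$
$k{\left(E \right)} = - \frac{16}{E^{2}}$ ($k{\left(E \right)} = - 4 \frac{4 \frac{1}{E}}{E} = - 4 \frac{4}{E^{2}} = - \frac{16}{E^{2}}$)
$p{\left(I \right)} = \sqrt{5} - I$
$p{\left(k{\left(2 \right)} \right)} - \left(207 - 1728\right) = \left(\sqrt{5} - - \frac{16}{4}\right) - \left(207 - 1728\right) = \left(\sqrt{5} - \left(-16\right) \frac{1}{4}\right) - \left(207 - 1728\right) = \left(\sqrt{5} - -4\right) - -1521 = \left(\sqrt{5} + 4\right) + 1521 = \left(4 + \sqrt{5}\right) + 1521 = 1525 + \sqrt{5}$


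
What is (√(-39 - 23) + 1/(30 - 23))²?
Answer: -3037/49 + 2*I*√62/7 ≈ -61.98 + 2.2497*I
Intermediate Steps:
(√(-39 - 23) + 1/(30 - 23))² = (√(-62) + 1/7)² = (I*√62 + ⅐)² = (⅐ + I*√62)²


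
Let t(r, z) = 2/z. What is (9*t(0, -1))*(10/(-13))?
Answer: 180/13 ≈ 13.846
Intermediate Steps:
(9*t(0, -1))*(10/(-13)) = (9*(2/(-1)))*(10/(-13)) = (9*(2*(-1)))*(10*(-1/13)) = (9*(-2))*(-10/13) = -18*(-10/13) = 180/13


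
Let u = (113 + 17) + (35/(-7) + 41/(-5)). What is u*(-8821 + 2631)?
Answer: -722992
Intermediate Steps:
u = 584/5 (u = 130 + (35*(-1/7) + 41*(-1/5)) = 130 + (-5 - 41/5) = 130 - 66/5 = 584/5 ≈ 116.80)
u*(-8821 + 2631) = 584*(-8821 + 2631)/5 = (584/5)*(-6190) = -722992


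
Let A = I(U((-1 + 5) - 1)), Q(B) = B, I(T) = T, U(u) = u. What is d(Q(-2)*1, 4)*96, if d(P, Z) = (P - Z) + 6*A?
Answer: 1152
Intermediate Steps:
A = 3 (A = (-1 + 5) - 1 = 4 - 1 = 3)
d(P, Z) = 18 + P - Z (d(P, Z) = (P - Z) + 6*3 = (P - Z) + 18 = 18 + P - Z)
d(Q(-2)*1, 4)*96 = (18 - 2*1 - 1*4)*96 = (18 - 2 - 4)*96 = 12*96 = 1152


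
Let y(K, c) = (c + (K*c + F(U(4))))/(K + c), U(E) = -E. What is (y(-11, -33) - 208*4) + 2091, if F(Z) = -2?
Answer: 13767/11 ≈ 1251.5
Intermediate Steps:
y(K, c) = (-2 + c + K*c)/(K + c) (y(K, c) = (c + (K*c - 2))/(K + c) = (c + (-2 + K*c))/(K + c) = (-2 + c + K*c)/(K + c))
(y(-11, -33) - 208*4) + 2091 = ((-2 - 33 - 11*(-33))/(-11 - 33) - 208*4) + 2091 = ((-2 - 33 + 363)/(-44) - 832) + 2091 = (-1/44*328 - 832) + 2091 = (-82/11 - 832) + 2091 = -9234/11 + 2091 = 13767/11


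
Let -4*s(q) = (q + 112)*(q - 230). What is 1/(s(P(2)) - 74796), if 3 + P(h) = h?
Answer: -4/273543 ≈ -1.4623e-5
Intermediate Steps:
P(h) = -3 + h
s(q) = -(-230 + q)*(112 + q)/4 (s(q) = -(q + 112)*(q - 230)/4 = -(112 + q)*(-230 + q)/4 = -(-230 + q)*(112 + q)/4)
1/(s(P(2)) - 74796) = 1/((6440 - (-3 + 2)²/4 + 59*(-3 + 2)/2) - 74796) = 1/((6440 - ¼*(-1)² + (59/2)*(-1)) - 74796) = 1/((6440 - ¼*1 - 59/2) - 74796) = 1/((6440 - ¼ - 59/2) - 74796) = 1/(25641/4 - 74796) = 1/(-273543/4) = -4/273543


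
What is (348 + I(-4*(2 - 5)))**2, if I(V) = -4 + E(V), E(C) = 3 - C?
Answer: 112225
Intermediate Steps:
I(V) = -1 - V (I(V) = -4 + (3 - V) = -1 - V)
(348 + I(-4*(2 - 5)))**2 = (348 + (-1 - (-4)*(2 - 5)))**2 = (348 + (-1 - (-4)*(-3)))**2 = (348 + (-1 - 1*12))**2 = (348 + (-1 - 12))**2 = (348 - 13)**2 = 335**2 = 112225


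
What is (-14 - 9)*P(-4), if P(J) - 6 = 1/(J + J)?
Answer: -1081/8 ≈ -135.13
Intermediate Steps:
P(J) = 6 + 1/(2*J) (P(J) = 6 + 1/(J + J) = 6 + 1/(2*J))
(-14 - 9)*P(-4) = (-14 - 9)*(6 + (½)/(-4)) = -23*(6 + (½)*(-¼)) = -23*(6 - ⅛) = -23*47/8 = -1081/8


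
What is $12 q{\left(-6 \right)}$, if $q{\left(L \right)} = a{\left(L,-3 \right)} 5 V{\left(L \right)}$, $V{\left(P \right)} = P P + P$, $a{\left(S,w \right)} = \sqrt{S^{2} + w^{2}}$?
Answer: $5400 \sqrt{5} \approx 12075.0$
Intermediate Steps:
$V{\left(P \right)} = P + P^{2}$ ($V{\left(P \right)} = P^{2} + P = P + P^{2}$)
$q{\left(L \right)} = 5 L \sqrt{9 + L^{2}} \left(1 + L\right)$ ($q{\left(L \right)} = \sqrt{L^{2} + \left(-3\right)^{2}} \cdot 5 L \left(1 + L\right) = \sqrt{L^{2} + 9} \cdot 5 L \left(1 + L\right) = \sqrt{9 + L^{2}} \cdot 5 L \left(1 + L\right) = 5 \sqrt{9 + L^{2}} L \left(1 + L\right) = 5 L \sqrt{9 + L^{2}} \left(1 + L\right)$)
$12 q{\left(-6 \right)} = 12 \cdot 5 \left(-6\right) \sqrt{9 + \left(-6\right)^{2}} \left(1 - 6\right) = 12 \cdot 5 \left(-6\right) \sqrt{9 + 36} \left(-5\right) = 12 \cdot 5 \left(-6\right) \sqrt{45} \left(-5\right) = 12 \cdot 5 \left(-6\right) 3 \sqrt{5} \left(-5\right) = 12 \cdot 450 \sqrt{5} = 5400 \sqrt{5}$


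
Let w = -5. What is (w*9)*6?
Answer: -270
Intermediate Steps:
(w*9)*6 = -5*9*6 = -45*6 = -270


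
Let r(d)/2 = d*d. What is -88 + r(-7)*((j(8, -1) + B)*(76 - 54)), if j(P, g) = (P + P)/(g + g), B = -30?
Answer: -82016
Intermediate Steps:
r(d) = 2*d² (r(d) = 2*(d*d) = 2*d²)
j(P, g) = P/g (j(P, g) = (2*P)/((2*g)) = (2*P)*(1/(2*g)) = P/g)
-88 + r(-7)*((j(8, -1) + B)*(76 - 54)) = -88 + (2*(-7)²)*((8/(-1) - 30)*(76 - 54)) = -88 + (2*49)*((8*(-1) - 30)*22) = -88 + 98*((-8 - 30)*22) = -88 + 98*(-38*22) = -88 + 98*(-836) = -88 - 81928 = -82016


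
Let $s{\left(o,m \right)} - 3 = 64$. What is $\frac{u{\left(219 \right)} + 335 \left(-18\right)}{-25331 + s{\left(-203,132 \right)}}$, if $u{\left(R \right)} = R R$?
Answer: $- \frac{41931}{25264} \approx -1.6597$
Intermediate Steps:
$s{\left(o,m \right)} = 67$ ($s{\left(o,m \right)} = 3 + 64 = 67$)
$u{\left(R \right)} = R^{2}$
$\frac{u{\left(219 \right)} + 335 \left(-18\right)}{-25331 + s{\left(-203,132 \right)}} = \frac{219^{2} + 335 \left(-18\right)}{-25331 + 67} = \frac{47961 - 6030}{-25264} = 41931 \left(- \frac{1}{25264}\right) = - \frac{41931}{25264}$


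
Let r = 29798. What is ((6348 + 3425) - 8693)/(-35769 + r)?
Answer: -1080/5971 ≈ -0.18087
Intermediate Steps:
((6348 + 3425) - 8693)/(-35769 + r) = ((6348 + 3425) - 8693)/(-35769 + 29798) = (9773 - 8693)/(-5971) = 1080*(-1/5971) = -1080/5971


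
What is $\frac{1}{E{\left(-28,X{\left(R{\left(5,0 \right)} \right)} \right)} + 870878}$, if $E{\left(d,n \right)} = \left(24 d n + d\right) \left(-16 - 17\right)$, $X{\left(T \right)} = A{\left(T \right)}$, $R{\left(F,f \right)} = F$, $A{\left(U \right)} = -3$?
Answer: $\frac{1}{805274} \approx 1.2418 \cdot 10^{-6}$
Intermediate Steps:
$X{\left(T \right)} = -3$
$E{\left(d,n \right)} = - 33 d - 792 d n$ ($E{\left(d,n \right)} = \left(24 d n + d\right) \left(-16 - 17\right) = \left(d + 24 d n\right) \left(-33\right) = - 33 d - 792 d n$)
$\frac{1}{E{\left(-28,X{\left(R{\left(5,0 \right)} \right)} \right)} + 870878} = \frac{1}{\left(-33\right) \left(-28\right) \left(1 + 24 \left(-3\right)\right) + 870878} = \frac{1}{\left(-33\right) \left(-28\right) \left(1 - 72\right) + 870878} = \frac{1}{\left(-33\right) \left(-28\right) \left(-71\right) + 870878} = \frac{1}{-65604 + 870878} = \frac{1}{805274}$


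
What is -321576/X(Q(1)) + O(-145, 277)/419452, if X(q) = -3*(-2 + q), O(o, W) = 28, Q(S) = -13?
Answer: -11240474591/1572945 ≈ -7146.1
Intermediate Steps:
X(q) = 6 - 3*q
-321576/X(Q(1)) + O(-145, 277)/419452 = -321576/(6 - 3*(-13)) + 28/419452 = -321576/(6 + 39) + 28*(1/419452) = -321576/45 + 7/104863 = -321576*1/45 + 7/104863 = -107192/15 + 7/104863 = -11240474591/1572945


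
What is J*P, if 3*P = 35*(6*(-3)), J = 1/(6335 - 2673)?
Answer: -105/1831 ≈ -0.057346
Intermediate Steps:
J = 1/3662 ≈ 0.00027307
P = -210 (P = (35*(6*(-3)))/3 = (35*(-18))/3 = (⅓)*(-630) = -210)
J*P = (1/3662)*(-210) = -105/1831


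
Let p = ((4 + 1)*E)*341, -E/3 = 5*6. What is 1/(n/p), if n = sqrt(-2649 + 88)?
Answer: 153450*I*sqrt(2561)/2561 ≈ 3032.2*I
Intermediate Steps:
E = -90 (E = -15*6 = -3*30 = -90)
n = I*sqrt(2561) (n = sqrt(-2561) = I*sqrt(2561) ≈ 50.606*I)
p = -153450 (p = ((4 + 1)*(-90))*341 = (5*(-90))*341 = -450*341 = -153450)
1/(n/p) = 1/((I*sqrt(2561))/(-153450)) = 1/((I*sqrt(2561))*(-1/153450)) = 1/(-I*sqrt(2561)/153450) = 153450*I*sqrt(2561)/2561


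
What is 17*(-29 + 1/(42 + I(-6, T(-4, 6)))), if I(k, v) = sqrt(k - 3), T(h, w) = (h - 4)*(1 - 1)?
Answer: -291125/591 - 17*I/591 ≈ -492.6 - 0.028765*I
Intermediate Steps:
T(h, w) = 0 (T(h, w) = (-4 + h)*0 = 0)
I(k, v) = sqrt(-3 + k)
17*(-29 + 1/(42 + I(-6, T(-4, 6)))) = 17*(-29 + 1/(42 + sqrt(-3 - 6))) = 17*(-29 + 1/(42 + sqrt(-9))) = 17*(-29 + 1/(42 + 3*I)) = 17*(-29 + (42 - 3*I)/1773) = -493 + 17*(42 - 3*I)/1773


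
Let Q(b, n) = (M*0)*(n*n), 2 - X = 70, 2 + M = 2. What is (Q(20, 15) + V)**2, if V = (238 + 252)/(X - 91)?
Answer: 240100/25281 ≈ 9.4973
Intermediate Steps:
M = 0 (M = -2 + 2 = 0)
X = -68 (X = 2 - 1*70 = 2 - 70 = -68)
Q(b, n) = 0 (Q(b, n) = (0*0)*(n*n) = 0*n**2 = 0)
V = -490/159 (V = (238 + 252)/(-68 - 91) = 490/(-159) = 490*(-1/159) = -490/159 ≈ -3.0818)
(Q(20, 15) + V)**2 = (0 - 490/159)**2 = (-490/159)**2 = 240100/25281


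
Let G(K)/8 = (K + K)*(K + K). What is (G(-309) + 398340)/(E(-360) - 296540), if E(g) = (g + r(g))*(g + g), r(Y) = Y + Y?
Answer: 863433/120265 ≈ 7.1794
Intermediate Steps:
r(Y) = 2*Y
G(K) = 32*K**2 (G(K) = 8*((K + K)*(K + K)) = 8*((2*K)*(2*K)) = 8*(4*K**2) = 32*K**2)
E(g) = 6*g**2 (E(g) = (g + 2*g)*(g + g) = (3*g)*(2*g) = 6*g**2)
(G(-309) + 398340)/(E(-360) - 296540) = (32*(-309)**2 + 398340)/(6*(-360)**2 - 296540) = (32*95481 + 398340)/(6*129600 - 296540) = (3055392 + 398340)/(777600 - 296540) = 3453732/481060 = 3453732*(1/481060) = 863433/120265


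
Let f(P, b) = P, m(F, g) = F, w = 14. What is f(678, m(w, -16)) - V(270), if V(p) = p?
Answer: 408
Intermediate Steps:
f(678, m(w, -16)) - V(270) = 678 - 1*270 = 678 - 270 = 408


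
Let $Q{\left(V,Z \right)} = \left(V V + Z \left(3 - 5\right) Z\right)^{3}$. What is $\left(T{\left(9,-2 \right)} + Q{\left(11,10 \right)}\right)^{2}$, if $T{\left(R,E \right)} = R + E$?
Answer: $243080553024$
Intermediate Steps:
$T{\left(R,E \right)} = E + R$
$Q{\left(V,Z \right)} = \left(V^{2} - 2 Z^{2}\right)^{3}$ ($Q{\left(V,Z \right)} = \left(V^{2} + Z \left(-2\right) Z\right)^{3} = \left(V^{2} + - 2 Z Z\right)^{3} = \left(V^{2} - 2 Z^{2}\right)^{3}$)
$\left(T{\left(9,-2 \right)} + Q{\left(11,10 \right)}\right)^{2} = \left(\left(-2 + 9\right) + \left(11^{2} - 2 \cdot 10^{2}\right)^{3}\right)^{2} = \left(7 + \left(121 - 200\right)^{3}\right)^{2} = \left(7 + \left(-79\right)^{3}\right)^{2} = \left(7 - 493039\right)^{2} = \left(-493032\right)^{2} = 243080553024$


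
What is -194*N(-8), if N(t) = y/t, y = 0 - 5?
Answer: -485/4 ≈ -121.25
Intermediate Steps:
y = -5
N(t) = -5/t
-194*N(-8) = -(-970)/(-8) = -(-970)*(-1)/8 = -194*5/8 = -485/4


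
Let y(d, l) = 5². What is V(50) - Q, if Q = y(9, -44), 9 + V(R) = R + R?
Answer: 66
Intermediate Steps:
V(R) = -9 + 2*R (V(R) = -9 + (R + R) = -9 + 2*R)
y(d, l) = 25
Q = 25
V(50) - Q = (-9 + 2*50) - 1*25 = (-9 + 100) - 25 = 91 - 25 = 66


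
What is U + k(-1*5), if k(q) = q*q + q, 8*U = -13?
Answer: 147/8 ≈ 18.375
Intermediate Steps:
U = -13/8 (U = (⅛)*(-13) = -13/8 ≈ -1.6250)
k(q) = q + q² (k(q) = q² + q = q + q²)
U + k(-1*5) = -13/8 + (-1*5)*(1 - 1*5) = -13/8 - 5*(1 - 5) = -13/8 - 5*(-4) = -13/8 + 20 = 147/8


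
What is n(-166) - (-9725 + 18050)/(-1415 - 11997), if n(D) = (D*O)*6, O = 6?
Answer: -80141787/13412 ≈ -5975.4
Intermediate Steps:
n(D) = 36*D (n(D) = (D*6)*6 = (6*D)*6 = 36*D)
n(-166) - (-9725 + 18050)/(-1415 - 11997) = 36*(-166) - (-9725 + 18050)/(-1415 - 11997) = -5976 - 8325/(-13412) = -5976 - 8325*(-1)/13412 = -5976 - 1*(-8325/13412) = -5976 + 8325/13412 = -80141787/13412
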